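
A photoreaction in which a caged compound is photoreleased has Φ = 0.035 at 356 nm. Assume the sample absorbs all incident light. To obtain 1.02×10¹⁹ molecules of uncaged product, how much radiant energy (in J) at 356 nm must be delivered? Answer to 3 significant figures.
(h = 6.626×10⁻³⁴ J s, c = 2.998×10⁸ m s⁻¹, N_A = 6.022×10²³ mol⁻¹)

Product: 1.02×10¹⁹ / 6.022×10²³ = 1.694×10⁻⁵ mol.
Photons that must be absorbed: 1.694×10⁻⁵ / 0.035 = 4.840×10⁻⁴ mol.
Photon energy: hc/λ = 5.580×10⁻¹⁹ J; per mole, 3.360×10⁵ J mol⁻¹.
Energy required: 4.840×10⁻⁴ × 3.360×10⁵ = 163 J.

163 J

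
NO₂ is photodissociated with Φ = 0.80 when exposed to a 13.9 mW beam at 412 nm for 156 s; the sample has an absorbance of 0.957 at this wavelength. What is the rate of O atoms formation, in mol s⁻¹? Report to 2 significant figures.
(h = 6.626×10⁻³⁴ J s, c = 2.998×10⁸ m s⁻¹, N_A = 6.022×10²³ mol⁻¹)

Photon energy at 412 nm: hc/λ = (6.626×10⁻³⁴)(2.998×10⁸)/(412×10⁻⁹) = 4.822×10⁻¹⁹ J.
Energy delivered: (13.9 mW)(156 s) = 2.168 J.
Photons incident: 2.168 / 4.822×10⁻¹⁹ = 4.496×10¹⁸, i.e. 4.496×10¹⁸/6.022×10²³ = 7.466×10⁻⁶ mol.
Fraction absorbed: 1 − 10^(−0.957) = 0.8896.
Photons absorbed: 0.8896 × 7.466×10⁻⁶ = 6.642×10⁻⁶ mol.
Product formed: 0.80 × 6.642×10⁻⁶ = 5.314×10⁻⁶ mol.
Rate: 5.314×10⁻⁶ / 156 s = 3.4×10⁻⁸ mol s⁻¹.

3.4×10⁻⁸ mol s⁻¹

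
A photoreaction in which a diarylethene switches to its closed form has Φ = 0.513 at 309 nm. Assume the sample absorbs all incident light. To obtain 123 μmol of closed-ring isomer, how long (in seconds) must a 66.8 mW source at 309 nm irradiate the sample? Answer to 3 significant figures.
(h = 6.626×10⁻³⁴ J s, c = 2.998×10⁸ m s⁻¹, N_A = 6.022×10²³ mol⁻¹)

Product: 123 μmol = 1.23×10⁻⁴ mol.
Photons that must be absorbed: 1.23×10⁻⁴ / 0.513 = 2.398×10⁻⁴ mol.
Photon energy: hc/λ = 6.429×10⁻¹⁹ J; per mole, 3.872×10⁵ J mol⁻¹.
Energy required: 2.398×10⁻⁴ × 3.872×10⁵ = 92.85 J.
Time: 92.85 J / 0.0668 W = 1390 s.

t ≈ 1390 s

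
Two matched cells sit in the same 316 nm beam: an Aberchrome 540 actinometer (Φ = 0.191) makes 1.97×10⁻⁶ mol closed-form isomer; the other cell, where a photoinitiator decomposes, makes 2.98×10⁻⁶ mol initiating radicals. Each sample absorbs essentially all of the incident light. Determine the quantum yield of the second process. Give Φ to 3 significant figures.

Photons absorbed by the actinometer: 1.97×10⁻⁶ / 0.191 = 1.031×10⁻⁵ mol.
Φ(unknown) = 2.98×10⁻⁶ / 1.031×10⁻⁵ = 0.289.

Φ = 0.289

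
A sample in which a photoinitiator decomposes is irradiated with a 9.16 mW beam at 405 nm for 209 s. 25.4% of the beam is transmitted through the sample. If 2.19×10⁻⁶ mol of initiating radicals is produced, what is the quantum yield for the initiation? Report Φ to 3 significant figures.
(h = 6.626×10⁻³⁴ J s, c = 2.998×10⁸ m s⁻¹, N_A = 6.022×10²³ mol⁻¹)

Photon energy at 405 nm: hc/λ = (6.626×10⁻³⁴)(2.998×10⁸)/(405×10⁻⁹) = 4.905×10⁻¹⁹ J.
Energy delivered: (9.16 mW)(209 s) = 1.914 J.
Photons incident: 1.914 / 4.905×10⁻¹⁹ = 3.902×10¹⁸, i.e. 3.902×10¹⁸/6.022×10²³ = 6.480×10⁻⁶ mol.
Fraction absorbed: 1 − 25.4/100 = 0.7460.
Photons absorbed: 0.7460 × 6.480×10⁻⁶ = 4.834×10⁻⁶ mol.
Φ = 2.19×10⁻⁶ mol / 4.834×10⁻⁶ mol photons = 0.453.

Φ = 0.453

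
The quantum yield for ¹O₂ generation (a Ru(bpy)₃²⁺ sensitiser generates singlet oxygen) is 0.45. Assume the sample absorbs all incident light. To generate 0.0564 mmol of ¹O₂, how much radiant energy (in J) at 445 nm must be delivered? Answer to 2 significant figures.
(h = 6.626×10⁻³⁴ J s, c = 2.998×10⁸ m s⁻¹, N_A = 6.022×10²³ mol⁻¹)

34 J

Product: 0.0564 mmol = 5.64×10⁻⁵ mol.
Photons that must be absorbed: 5.64×10⁻⁵ / 0.45 = 1.253×10⁻⁴ mol.
Photon energy: hc/λ = 4.464×10⁻¹⁹ J; per mole, 2.688×10⁵ J mol⁻¹.
Energy required: 1.253×10⁻⁴ × 2.688×10⁵ = 34 J.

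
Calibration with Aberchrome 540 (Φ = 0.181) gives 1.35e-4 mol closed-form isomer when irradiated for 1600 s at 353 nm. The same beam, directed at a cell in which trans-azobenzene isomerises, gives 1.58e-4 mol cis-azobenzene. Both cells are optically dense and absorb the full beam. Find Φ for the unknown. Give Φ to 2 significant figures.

Photons absorbed by the actinometer: 1.35e-4 / 0.181 = 7.459e-4 mol.
Φ(unknown) = 1.58e-4 / 7.459e-4 = 0.21.

Φ = 0.21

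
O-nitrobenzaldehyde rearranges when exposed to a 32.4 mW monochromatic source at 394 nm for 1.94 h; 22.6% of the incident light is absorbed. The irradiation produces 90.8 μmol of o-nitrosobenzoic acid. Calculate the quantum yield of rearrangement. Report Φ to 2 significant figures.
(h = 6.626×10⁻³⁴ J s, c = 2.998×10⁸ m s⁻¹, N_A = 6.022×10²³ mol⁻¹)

Product: 90.8 μmol = 9.08×10⁻⁵ mol.
Photon energy at 394 nm: hc/λ = (6.626×10⁻³⁴)(2.998×10⁸)/(394×10⁻⁹) = 5.042×10⁻¹⁹ J.
Energy delivered: (32.4 mW)(6984 s) = 226.3 J.
Photons incident: 226.3 / 5.042×10⁻¹⁹ = 4.488×10²⁰, i.e. 4.488×10²⁰/6.022×10²³ = 7.453×10⁻⁴ mol.
Photons absorbed: 0.226 × 7.453×10⁻⁴ = 1.684×10⁻⁴ mol.
Φ = 9.08×10⁻⁵ mol / 1.684×10⁻⁴ mol photons = 0.54.

Φ = 0.54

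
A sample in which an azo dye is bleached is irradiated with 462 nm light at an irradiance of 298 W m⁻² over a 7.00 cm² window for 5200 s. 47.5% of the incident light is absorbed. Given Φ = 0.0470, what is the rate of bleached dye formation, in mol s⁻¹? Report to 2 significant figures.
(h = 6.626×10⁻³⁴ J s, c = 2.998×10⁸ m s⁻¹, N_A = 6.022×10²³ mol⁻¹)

Photon energy at 462 nm: hc/λ = (6.626×10⁻³⁴)(2.998×10⁸)/(462×10⁻⁹) = 4.300×10⁻¹⁹ J.
Energy delivered: (298 W m⁻²)(7.00×10⁻⁴ m²)(5200 s) = 1085 J.
Photons incident: 1085 / 4.300×10⁻¹⁹ = 2.523×10²¹, i.e. 2.523×10²¹/6.022×10²³ = 0.004190 mol.
Photons absorbed: 0.475 × 0.004190 = 0.001990 mol.
Product formed: 0.0470 × 0.001990 = 9.353×10⁻⁵ mol.
Rate: 9.353×10⁻⁵ / 5200 s = 1.8×10⁻⁸ mol s⁻¹.

1.8×10⁻⁸ mol s⁻¹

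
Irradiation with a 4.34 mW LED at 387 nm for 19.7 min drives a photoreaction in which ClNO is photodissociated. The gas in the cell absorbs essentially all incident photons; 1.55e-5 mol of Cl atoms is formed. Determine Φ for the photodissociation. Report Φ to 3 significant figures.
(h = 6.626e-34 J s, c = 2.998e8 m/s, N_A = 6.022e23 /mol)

Photon energy at 387 nm: hc/λ = (6.626e-34)(2.998e8)/(387e-9) = 5.133e-19 J.
Energy delivered: (4.34 mW)(1182 s) = 5.130 J.
Photons incident: 5.130 / 5.133e-19 = 9.994e18, i.e. 9.994e18/6.022e23 = 1.660e-5 mol.
Φ = 1.55e-5 mol / 1.660e-5 mol photons = 0.934.

Φ = 0.934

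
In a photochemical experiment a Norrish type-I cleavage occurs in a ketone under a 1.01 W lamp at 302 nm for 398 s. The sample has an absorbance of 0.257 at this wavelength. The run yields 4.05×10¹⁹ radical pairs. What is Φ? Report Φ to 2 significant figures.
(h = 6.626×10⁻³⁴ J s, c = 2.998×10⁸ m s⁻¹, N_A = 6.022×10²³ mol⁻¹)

Φ = 0.15

Product: 4.05×10¹⁹ / 6.022×10²³ = 6.725×10⁻⁵ mol.
Photon energy at 302 nm: hc/λ = (6.626×10⁻³⁴)(2.998×10⁸)/(302×10⁻⁹) = 6.578×10⁻¹⁹ J.
Energy delivered: (1.01 W)(398 s) = 402.0 J.
Photons incident: 402.0 / 6.578×10⁻¹⁹ = 6.111×10²⁰, i.e. 6.111×10²⁰/6.022×10²³ = 0.001015 mol.
Fraction absorbed: 1 − 10^(−0.257) = 0.4466.
Photons absorbed: 0.4466 × 0.001015 = 4.533×10⁻⁴ mol.
Φ = 6.725×10⁻⁵ mol / 4.533×10⁻⁴ mol photons = 0.15.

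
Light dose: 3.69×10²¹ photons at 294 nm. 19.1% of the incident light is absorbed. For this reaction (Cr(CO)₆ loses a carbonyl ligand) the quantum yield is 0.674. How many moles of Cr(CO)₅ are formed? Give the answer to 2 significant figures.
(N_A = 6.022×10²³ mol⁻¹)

7.9×10⁻⁴ mol

Moles of photons: 3.69×10²¹ / 6.022×10²³ = 0.006128 mol.
Photons absorbed: 0.191 × 0.006128 = 0.001170 mol.
Product: Φ × n_abs = 0.674 × 0.001170 = 7.886×10⁻⁴ mol.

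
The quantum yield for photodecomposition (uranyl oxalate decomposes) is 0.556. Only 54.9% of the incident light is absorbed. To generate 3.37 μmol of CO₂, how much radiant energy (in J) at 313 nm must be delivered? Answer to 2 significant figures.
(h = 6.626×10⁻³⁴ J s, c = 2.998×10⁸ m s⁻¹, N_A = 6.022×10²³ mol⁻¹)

4.2 J

Product: 3.37 μmol = 3.37×10⁻⁶ mol.
Photons that must be absorbed: 3.37×10⁻⁶ / 0.556 = 6.061×10⁻⁶ mol.
Incident photons needed: 6.061×10⁻⁶ / 0.549 = 1.104×10⁻⁵ mol.
Photon energy: hc/λ = 6.347×10⁻¹⁹ J; per mole, 3.822×10⁵ J mol⁻¹.
Energy required: 1.104×10⁻⁵ × 3.822×10⁵ = 4.2 J.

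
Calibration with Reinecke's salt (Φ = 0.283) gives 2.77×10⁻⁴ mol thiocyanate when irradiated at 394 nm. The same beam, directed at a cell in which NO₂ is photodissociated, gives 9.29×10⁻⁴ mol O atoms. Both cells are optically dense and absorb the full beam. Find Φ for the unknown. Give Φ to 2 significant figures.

Photons absorbed by the actinometer: 2.77×10⁻⁴ / 0.283 = 9.788×10⁻⁴ mol.
Φ(unknown) = 9.29×10⁻⁴ / 9.788×10⁻⁴ = 0.95.

Φ = 0.95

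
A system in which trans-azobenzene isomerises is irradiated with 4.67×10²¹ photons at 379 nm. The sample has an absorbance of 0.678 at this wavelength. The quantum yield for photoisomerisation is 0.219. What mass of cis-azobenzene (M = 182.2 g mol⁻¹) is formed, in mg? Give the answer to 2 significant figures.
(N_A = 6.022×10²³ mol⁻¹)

240 mg

Moles of photons: 4.67×10²¹ / 6.022×10²³ = 0.007755 mol.
Fraction absorbed: 1 − 10^(−0.678) = 0.7901.
Photons absorbed: 0.7901 × 0.007755 = 0.006127 mol.
Product: Φ × n_abs = 0.219 × 0.006127 = 0.001342 mol.
Mass: 0.001342 × 182.2 = 0.2445 g = 240 mg.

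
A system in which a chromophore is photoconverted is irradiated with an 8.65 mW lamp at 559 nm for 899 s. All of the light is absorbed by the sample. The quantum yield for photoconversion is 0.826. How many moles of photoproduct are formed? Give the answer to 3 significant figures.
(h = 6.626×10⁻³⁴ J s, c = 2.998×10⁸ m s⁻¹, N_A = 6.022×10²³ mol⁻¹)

Photon energy at 559 nm: hc/λ = (6.626×10⁻³⁴)(2.998×10⁸)/(559×10⁻⁹) = 3.554×10⁻¹⁹ J.
Energy delivered: (8.65 mW)(899 s) = 7.776 J.
Photons incident: 7.776 / 3.554×10⁻¹⁹ = 2.188×10¹⁹, i.e. 2.188×10¹⁹/6.022×10²³ = 3.633×10⁻⁵ mol.
Product: Φ × n_abs = 0.826 × 3.633×10⁻⁵ = 3.001×10⁻⁵ mol.

3.00×10⁻⁵ mol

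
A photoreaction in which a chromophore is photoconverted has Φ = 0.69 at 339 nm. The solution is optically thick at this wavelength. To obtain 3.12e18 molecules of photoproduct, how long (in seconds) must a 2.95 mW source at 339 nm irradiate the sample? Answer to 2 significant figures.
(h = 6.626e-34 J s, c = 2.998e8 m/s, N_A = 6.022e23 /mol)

Product: 3.12e18 / 6.022e23 = 5.181e-6 mol.
Photons that must be absorbed: 5.181e-6 / 0.69 = 7.509e-6 mol.
Photon energy: hc/λ = 5.860e-19 J; per mole, 3.529e5 J mol⁻¹.
Energy required: 7.509e-6 × 3.529e5 = 2.650 J.
Time: 2.650 J / 0.00295 W = 900 s.

t ≈ 900 s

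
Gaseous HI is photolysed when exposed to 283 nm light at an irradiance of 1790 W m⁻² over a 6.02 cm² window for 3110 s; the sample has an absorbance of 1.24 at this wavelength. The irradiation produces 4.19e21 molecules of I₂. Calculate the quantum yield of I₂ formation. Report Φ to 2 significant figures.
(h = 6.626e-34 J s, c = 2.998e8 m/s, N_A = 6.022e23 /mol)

Product: 4.19e21 / 6.022e23 = 0.006958 mol.
Photon energy at 283 nm: hc/λ = (6.626e-34)(2.998e8)/(283e-9) = 7.019e-19 J.
Energy delivered: (1790 W m⁻²)(6.02e-4 m²)(3110 s) = 3351 J.
Photons incident: 3351 / 7.019e-19 = 4.774e21, i.e. 4.774e21/6.022e23 = 0.007928 mol.
Fraction absorbed: 1 − 10^(−1.24) = 0.9425.
Photons absorbed: 0.9425 × 0.007928 = 0.007472 mol.
Φ = 0.006958 mol / 0.007472 mol photons = 0.93.

Φ = 0.93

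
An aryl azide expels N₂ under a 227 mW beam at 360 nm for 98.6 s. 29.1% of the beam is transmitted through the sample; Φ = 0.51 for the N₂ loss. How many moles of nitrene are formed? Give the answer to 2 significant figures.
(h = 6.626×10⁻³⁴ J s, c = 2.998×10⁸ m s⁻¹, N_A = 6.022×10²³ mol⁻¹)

Photon energy at 360 nm: hc/λ = (6.626×10⁻³⁴)(2.998×10⁸)/(360×10⁻⁹) = 5.518×10⁻¹⁹ J.
Energy delivered: (227 mW)(98.6 s) = 22.38 J.
Photons incident: 22.38 / 5.518×10⁻¹⁹ = 4.056×10¹⁹, i.e. 4.056×10¹⁹/6.022×10²³ = 6.735×10⁻⁵ mol.
Fraction absorbed: 1 − 29.1/100 = 0.7090.
Photons absorbed: 0.7090 × 6.735×10⁻⁵ = 4.775×10⁻⁵ mol.
Product: Φ × n_abs = 0.51 × 4.775×10⁻⁵ = 2.435×10⁻⁵ mol.

2.4×10⁻⁵ mol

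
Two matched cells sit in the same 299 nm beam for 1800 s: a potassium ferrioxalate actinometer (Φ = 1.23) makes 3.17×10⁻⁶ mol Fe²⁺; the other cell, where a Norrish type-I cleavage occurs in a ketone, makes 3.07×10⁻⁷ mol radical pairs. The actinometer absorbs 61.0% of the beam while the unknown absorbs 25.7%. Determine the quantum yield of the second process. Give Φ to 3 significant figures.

Photons absorbed by the actinometer: 3.17×10⁻⁶ / 1.23 = 2.577×10⁻⁶ mol.
Incident flux: 2.577×10⁻⁶ / 0.610 = 4.225×10⁻⁶ einstein.
Absorbed by unknown: 0.257 × 4.225×10⁻⁶ = 1.086×10⁻⁶ mol.
Φ(unknown) = 3.07×10⁻⁷ / 1.086×10⁻⁶ = 0.283.

Φ = 0.283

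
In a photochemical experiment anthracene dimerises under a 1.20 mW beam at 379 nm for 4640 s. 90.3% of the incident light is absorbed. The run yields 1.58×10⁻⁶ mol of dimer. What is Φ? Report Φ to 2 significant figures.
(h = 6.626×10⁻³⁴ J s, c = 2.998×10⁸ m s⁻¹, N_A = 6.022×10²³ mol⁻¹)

Φ = 0.099

Photon energy at 379 nm: hc/λ = (6.626×10⁻³⁴)(2.998×10⁸)/(379×10⁻⁹) = 5.241×10⁻¹⁹ J.
Energy delivered: (1.20 mW)(4640 s) = 5.568 J.
Photons incident: 5.568 / 5.241×10⁻¹⁹ = 1.062×10¹⁹, i.e. 1.062×10¹⁹/6.022×10²³ = 1.764×10⁻⁵ mol.
Photons absorbed: 0.903 × 1.764×10⁻⁵ = 1.593×10⁻⁵ mol.
Φ = 1.58×10⁻⁶ mol / 1.593×10⁻⁵ mol photons = 0.099.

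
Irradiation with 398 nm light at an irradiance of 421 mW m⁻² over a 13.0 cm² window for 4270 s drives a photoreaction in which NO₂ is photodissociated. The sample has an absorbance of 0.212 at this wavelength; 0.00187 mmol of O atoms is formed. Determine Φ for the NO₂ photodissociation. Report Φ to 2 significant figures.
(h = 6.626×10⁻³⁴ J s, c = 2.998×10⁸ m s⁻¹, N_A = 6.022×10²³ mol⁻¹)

Product: 0.00187 mmol = 1.87×10⁻⁶ mol.
Photon energy at 398 nm: hc/λ = (6.626×10⁻³⁴)(2.998×10⁸)/(398×10⁻⁹) = 4.991×10⁻¹⁹ J.
Energy delivered: (421 mW m⁻²)(13.0×10⁻⁴ m²)(4270 s) = 2.337 J.
Photons incident: 2.337 / 4.991×10⁻¹⁹ = 4.682×10¹⁸, i.e. 4.682×10¹⁸/6.022×10²³ = 7.775×10⁻⁶ mol.
Fraction absorbed: 1 − 10^(−0.212) = 0.3862.
Photons absorbed: 0.3862 × 7.775×10⁻⁶ = 3.003×10⁻⁶ mol.
Φ = 1.87×10⁻⁶ mol / 3.003×10⁻⁶ mol photons = 0.62.

Φ = 0.62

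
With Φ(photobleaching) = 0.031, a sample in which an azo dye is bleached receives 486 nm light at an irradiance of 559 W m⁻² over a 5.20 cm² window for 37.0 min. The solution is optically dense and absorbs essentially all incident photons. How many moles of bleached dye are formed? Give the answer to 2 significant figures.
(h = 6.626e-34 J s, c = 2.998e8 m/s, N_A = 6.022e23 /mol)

Photon energy at 486 nm: hc/λ = (6.626e-34)(2.998e8)/(486e-9) = 4.087e-19 J.
Energy delivered: (559 W m⁻²)(5.20e-4 m²)(2220 s) = 645.3 J.
Photons incident: 645.3 / 4.087e-19 = 1.579e21, i.e. 1.579e21/6.022e23 = 0.002622 mol.
Product: Φ × n_abs = 0.031 × 0.002622 = 8.128e-5 mol.

8.1e-5 mol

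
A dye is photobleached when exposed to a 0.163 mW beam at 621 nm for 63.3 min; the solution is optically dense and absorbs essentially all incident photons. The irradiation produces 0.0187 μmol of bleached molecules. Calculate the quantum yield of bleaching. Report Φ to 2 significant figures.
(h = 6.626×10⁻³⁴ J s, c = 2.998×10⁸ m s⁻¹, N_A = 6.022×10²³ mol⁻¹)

Φ = 0.0058

Product: 0.0187 μmol = 1.87×10⁻⁸ mol.
Photon energy at 621 nm: hc/λ = (6.626×10⁻³⁴)(2.998×10⁸)/(621×10⁻⁹) = 3.199×10⁻¹⁹ J.
Energy delivered: (0.163 mW)(3798 s) = 0.6191 J.
Photons incident: 0.6191 / 3.199×10⁻¹⁹ = 1.935×10¹⁸, i.e. 1.935×10¹⁸/6.022×10²³ = 3.213×10⁻⁶ mol.
Φ = 1.87×10⁻⁸ mol / 3.213×10⁻⁶ mol photons = 0.0058.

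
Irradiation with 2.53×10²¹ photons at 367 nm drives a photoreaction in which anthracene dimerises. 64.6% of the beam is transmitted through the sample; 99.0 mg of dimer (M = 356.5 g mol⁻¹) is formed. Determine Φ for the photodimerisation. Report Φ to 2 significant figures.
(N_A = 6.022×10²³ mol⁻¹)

Product: 99.0 mg / 356.5 g mol⁻¹ = 2.777×10⁻⁴ mol.
Moles of photons: 2.53×10²¹ / 6.022×10²³ = 0.004201 mol.
Fraction absorbed: 1 − 64.6/100 = 0.3540.
Photons absorbed: 0.3540 × 0.004201 = 0.001487 mol.
Φ = 2.777×10⁻⁴ mol / 0.001487 mol photons = 0.19.

Φ = 0.19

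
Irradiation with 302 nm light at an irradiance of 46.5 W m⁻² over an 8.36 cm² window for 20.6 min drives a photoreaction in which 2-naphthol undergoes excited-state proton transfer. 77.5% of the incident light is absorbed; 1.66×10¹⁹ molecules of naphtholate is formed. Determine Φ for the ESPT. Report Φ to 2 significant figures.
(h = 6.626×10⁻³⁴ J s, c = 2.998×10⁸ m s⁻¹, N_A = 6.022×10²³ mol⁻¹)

Φ = 0.29

Product: 1.66×10¹⁹ / 6.022×10²³ = 2.757×10⁻⁵ mol.
Photon energy at 302 nm: hc/λ = (6.626×10⁻³⁴)(2.998×10⁸)/(302×10⁻⁹) = 6.578×10⁻¹⁹ J.
Energy delivered: (46.5 W m⁻²)(8.36×10⁻⁴ m²)(1236 s) = 48.05 J.
Photons incident: 48.05 / 6.578×10⁻¹⁹ = 7.305×10¹⁹, i.e. 7.305×10¹⁹/6.022×10²³ = 1.213×10⁻⁴ mol.
Photons absorbed: 0.775 × 1.213×10⁻⁴ = 9.401×10⁻⁵ mol.
Φ = 2.757×10⁻⁵ mol / 9.401×10⁻⁵ mol photons = 0.29.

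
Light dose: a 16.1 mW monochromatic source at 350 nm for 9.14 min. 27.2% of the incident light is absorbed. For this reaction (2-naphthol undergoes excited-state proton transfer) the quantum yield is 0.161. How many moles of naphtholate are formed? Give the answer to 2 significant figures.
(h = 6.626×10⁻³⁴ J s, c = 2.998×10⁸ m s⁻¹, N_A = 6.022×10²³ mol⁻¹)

Photon energy at 350 nm: hc/λ = (6.626×10⁻³⁴)(2.998×10⁸)/(350×10⁻⁹) = 5.676×10⁻¹⁹ J.
Energy delivered: (16.1 mW)(548.4 s) = 8.829 J.
Photons incident: 8.829 / 5.676×10⁻¹⁹ = 1.555×10¹⁹, i.e. 1.555×10¹⁹/6.022×10²³ = 2.582×10⁻⁵ mol.
Photons absorbed: 0.272 × 2.582×10⁻⁵ = 7.023×10⁻⁶ mol.
Product: Φ × n_abs = 0.161 × 7.023×10⁻⁶ = 1.131×10⁻⁶ mol.

1.1×10⁻⁶ mol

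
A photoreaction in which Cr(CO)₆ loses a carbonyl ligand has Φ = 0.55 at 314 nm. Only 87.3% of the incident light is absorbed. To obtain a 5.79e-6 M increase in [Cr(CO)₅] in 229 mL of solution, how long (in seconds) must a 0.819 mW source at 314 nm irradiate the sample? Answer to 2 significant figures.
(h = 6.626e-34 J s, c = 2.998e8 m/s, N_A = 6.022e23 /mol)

t ≈ 1300 s

Product: (5.79e-6 M)(0.229 L) = 1.326e-6 mol.
Photons that must be absorbed: 1.326e-6 / 0.55 = 2.411e-6 mol.
Incident photons needed: 2.411e-6 / 0.873 = 2.762e-6 mol.
Photon energy: hc/λ = 6.326e-19 J; per mole, 3.810e5 J mol⁻¹.
Energy required: 2.762e-6 × 3.810e5 = 1.052 J.
Time: 1.052 J / 0.000819 W = 1300 s.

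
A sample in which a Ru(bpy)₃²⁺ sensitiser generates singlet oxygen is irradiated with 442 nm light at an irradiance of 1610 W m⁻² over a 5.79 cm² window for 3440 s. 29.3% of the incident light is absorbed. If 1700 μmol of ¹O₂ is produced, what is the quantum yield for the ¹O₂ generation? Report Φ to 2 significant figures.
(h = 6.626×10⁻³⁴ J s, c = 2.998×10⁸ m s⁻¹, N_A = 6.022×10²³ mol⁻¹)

Product: 1700 μmol = 0.00170 mol.
Photon energy at 442 nm: hc/λ = (6.626×10⁻³⁴)(2.998×10⁸)/(442×10⁻⁹) = 4.494×10⁻¹⁹ J.
Energy delivered: (1610 W m⁻²)(5.79×10⁻⁴ m²)(3440 s) = 3207 J.
Photons incident: 3207 / 4.494×10⁻¹⁹ = 7.136×10²¹, i.e. 7.136×10²¹/6.022×10²³ = 0.01185 mol.
Photons absorbed: 0.293 × 0.01185 = 0.003472 mol.
Φ = 0.00170 mol / 0.003472 mol photons = 0.49.

Φ = 0.49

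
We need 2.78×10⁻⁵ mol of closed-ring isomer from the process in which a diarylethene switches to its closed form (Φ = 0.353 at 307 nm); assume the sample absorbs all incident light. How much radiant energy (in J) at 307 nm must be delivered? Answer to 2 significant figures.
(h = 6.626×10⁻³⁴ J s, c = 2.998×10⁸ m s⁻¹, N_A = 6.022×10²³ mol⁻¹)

Photons that must be absorbed: 2.78×10⁻⁵ / 0.353 = 7.875×10⁻⁵ mol.
Photon energy: hc/λ = 6.471×10⁻¹⁹ J; per mole, 3.897×10⁵ J mol⁻¹.
Energy required: 7.875×10⁻⁵ × 3.897×10⁵ = 31 J.

31 J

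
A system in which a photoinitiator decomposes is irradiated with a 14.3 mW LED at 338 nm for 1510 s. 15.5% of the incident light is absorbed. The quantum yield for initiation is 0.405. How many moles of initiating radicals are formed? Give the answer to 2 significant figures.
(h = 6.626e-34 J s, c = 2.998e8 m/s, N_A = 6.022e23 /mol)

Photon energy at 338 nm: hc/λ = (6.626e-34)(2.998e8)/(338e-9) = 5.877e-19 J.
Energy delivered: (14.3 mW)(1510 s) = 21.59 J.
Photons incident: 21.59 / 5.877e-19 = 3.674e19, i.e. 3.674e19/6.022e23 = 6.101e-5 mol.
Photons absorbed: 0.155 × 6.101e-5 = 9.457e-6 mol.
Product: Φ × n_abs = 0.405 × 9.457e-6 = 3.830e-6 mol.

3.8e-6 mol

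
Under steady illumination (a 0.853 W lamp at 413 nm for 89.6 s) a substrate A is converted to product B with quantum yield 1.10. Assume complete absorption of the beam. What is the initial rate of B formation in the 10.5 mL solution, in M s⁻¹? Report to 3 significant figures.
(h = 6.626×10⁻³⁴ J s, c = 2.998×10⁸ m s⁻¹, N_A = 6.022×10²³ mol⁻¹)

Photon energy at 413 nm: hc/λ = (6.626×10⁻³⁴)(2.998×10⁸)/(413×10⁻⁹) = 4.810×10⁻¹⁹ J.
Energy delivered: (0.853 W)(89.6 s) = 76.43 J.
Photons incident: 76.43 / 4.810×10⁻¹⁹ = 1.589×10²⁰, i.e. 1.589×10²⁰/6.022×10²³ = 2.639×10⁻⁴ mol.
Product formed: 1.10 × 2.639×10⁻⁴ = 2.903×10⁻⁴ mol.
Rate: 2.903×10⁻⁴ mol / (89.6 s × 0.0105 L) = 3.09×10⁻⁴ M s⁻¹.

3.09×10⁻⁴ M s⁻¹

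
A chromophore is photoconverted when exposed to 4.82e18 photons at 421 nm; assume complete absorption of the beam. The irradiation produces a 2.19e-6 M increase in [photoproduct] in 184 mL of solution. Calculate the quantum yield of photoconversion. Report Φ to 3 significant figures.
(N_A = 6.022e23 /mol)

Φ = 0.0503

Product: (2.19e-6 M)(0.184 L) = 4.030e-7 mol.
Moles of photons: 4.82e18 / 6.022e23 = 8.004e-6 mol.
Φ = 4.030e-7 mol / 8.004e-6 mol photons = 0.0503.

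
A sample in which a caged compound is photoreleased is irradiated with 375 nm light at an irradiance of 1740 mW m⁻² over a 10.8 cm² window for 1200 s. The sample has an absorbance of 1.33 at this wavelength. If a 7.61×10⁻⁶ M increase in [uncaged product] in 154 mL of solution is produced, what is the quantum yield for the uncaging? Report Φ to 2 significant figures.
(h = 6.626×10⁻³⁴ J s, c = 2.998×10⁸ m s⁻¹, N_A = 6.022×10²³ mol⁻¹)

Φ = 0.17

Product: (7.61×10⁻⁶ M)(0.154 L) = 1.172×10⁻⁶ mol.
Photon energy at 375 nm: hc/λ = (6.626×10⁻³⁴)(2.998×10⁸)/(375×10⁻⁹) = 5.297×10⁻¹⁹ J.
Energy delivered: (1740 mW m⁻²)(10.8×10⁻⁴ m²)(1200 s) = 2.255 J.
Photons incident: 2.255 / 5.297×10⁻¹⁹ = 4.257×10¹⁸, i.e. 4.257×10¹⁸/6.022×10²³ = 7.069×10⁻⁶ mol.
Fraction absorbed: 1 − 10^(−1.33) = 0.9532.
Photons absorbed: 0.9532 × 7.069×10⁻⁶ = 6.738×10⁻⁶ mol.
Φ = 1.172×10⁻⁶ mol / 6.738×10⁻⁶ mol photons = 0.17.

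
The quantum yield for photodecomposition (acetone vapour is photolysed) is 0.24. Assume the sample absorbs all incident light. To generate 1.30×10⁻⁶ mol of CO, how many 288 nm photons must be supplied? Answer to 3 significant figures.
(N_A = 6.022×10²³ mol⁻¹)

3.26×10¹⁸ photons

Photons that must be absorbed: 1.30×10⁻⁶ / 0.24 = 5.417×10⁻⁶ mol.
Photon count: 5.417×10⁻⁶ × 6.022×10²³ = 3.26×10¹⁸.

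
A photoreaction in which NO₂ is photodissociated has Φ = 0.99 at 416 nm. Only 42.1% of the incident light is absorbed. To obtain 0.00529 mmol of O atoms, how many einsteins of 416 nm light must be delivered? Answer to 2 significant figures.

1.3×10⁻⁵ einstein

Product: 0.00529 mmol = 5.29×10⁻⁶ mol.
Photons that must be absorbed: 5.29×10⁻⁶ / 0.99 = 5.343×10⁻⁶ mol.
Incident photons needed: 5.343×10⁻⁶ / 0.421 = 1.269×10⁻⁵ mol.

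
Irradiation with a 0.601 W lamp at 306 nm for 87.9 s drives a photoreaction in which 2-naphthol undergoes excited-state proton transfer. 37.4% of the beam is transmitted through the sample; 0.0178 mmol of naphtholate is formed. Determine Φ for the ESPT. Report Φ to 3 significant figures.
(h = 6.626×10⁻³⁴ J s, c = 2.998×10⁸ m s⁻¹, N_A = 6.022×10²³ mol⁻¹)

Product: 0.0178 mmol = 1.78×10⁻⁵ mol.
Photon energy at 306 nm: hc/λ = (6.626×10⁻³⁴)(2.998×10⁸)/(306×10⁻⁹) = 6.492×10⁻¹⁹ J.
Energy delivered: (0.601 W)(87.9 s) = 52.83 J.
Photons incident: 52.83 / 6.492×10⁻¹⁹ = 8.138×10¹⁹, i.e. 8.138×10¹⁹/6.022×10²³ = 1.351×10⁻⁴ mol.
Fraction absorbed: 1 − 37.4/100 = 0.6260.
Photons absorbed: 0.6260 × 1.351×10⁻⁴ = 8.457×10⁻⁵ mol.
Φ = 1.78×10⁻⁵ mol / 8.457×10⁻⁵ mol photons = 0.210.

Φ = 0.210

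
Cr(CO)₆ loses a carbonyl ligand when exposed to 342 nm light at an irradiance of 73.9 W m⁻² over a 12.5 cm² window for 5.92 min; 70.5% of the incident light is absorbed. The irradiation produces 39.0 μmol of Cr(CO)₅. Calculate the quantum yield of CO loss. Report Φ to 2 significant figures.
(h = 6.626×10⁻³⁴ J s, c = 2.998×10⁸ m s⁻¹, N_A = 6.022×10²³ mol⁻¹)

Φ = 0.59

Product: 39.0 μmol = 3.90×10⁻⁵ mol.
Photon energy at 342 nm: hc/λ = (6.626×10⁻³⁴)(2.998×10⁸)/(342×10⁻⁹) = 5.808×10⁻¹⁹ J.
Energy delivered: (73.9 W m⁻²)(12.5×10⁻⁴ m²)(355.2 s) = 32.81 J.
Photons incident: 32.81 / 5.808×10⁻¹⁹ = 5.649×10¹⁹, i.e. 5.649×10¹⁹/6.022×10²³ = 9.381×10⁻⁵ mol.
Photons absorbed: 0.705 × 9.381×10⁻⁵ = 6.614×10⁻⁵ mol.
Φ = 3.90×10⁻⁵ mol / 6.614×10⁻⁵ mol photons = 0.59.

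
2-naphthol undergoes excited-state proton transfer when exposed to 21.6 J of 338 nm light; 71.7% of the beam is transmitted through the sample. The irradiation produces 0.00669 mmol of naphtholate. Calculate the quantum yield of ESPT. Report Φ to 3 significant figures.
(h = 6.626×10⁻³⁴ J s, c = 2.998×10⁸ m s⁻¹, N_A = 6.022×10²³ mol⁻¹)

Product: 0.00669 mmol = 6.69×10⁻⁶ mol.
Photon energy at 338 nm: hc/λ = (6.626×10⁻³⁴)(2.998×10⁸)/(338×10⁻⁹) = 5.877×10⁻¹⁹ J.
Photons incident: 21.6 / 5.877×10⁻¹⁹ = 3.675×10¹⁹, i.e. 3.675×10¹⁹/6.022×10²³ = 6.103×10⁻⁵ mol.
Fraction absorbed: 1 − 71.7/100 = 0.2830.
Photons absorbed: 0.2830 × 6.103×10⁻⁵ = 1.727×10⁻⁵ mol.
Φ = 6.69×10⁻⁶ mol / 1.727×10⁻⁵ mol photons = 0.387.

Φ = 0.387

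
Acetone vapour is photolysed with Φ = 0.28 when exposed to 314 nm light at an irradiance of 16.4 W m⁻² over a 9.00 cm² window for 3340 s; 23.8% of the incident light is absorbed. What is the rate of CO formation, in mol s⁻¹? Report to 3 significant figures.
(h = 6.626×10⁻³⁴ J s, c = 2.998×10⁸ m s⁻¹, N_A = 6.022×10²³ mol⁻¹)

2.58×10⁻⁹ mol s⁻¹

Photon energy at 314 nm: hc/λ = (6.626×10⁻³⁴)(2.998×10⁸)/(314×10⁻⁹) = 6.326×10⁻¹⁹ J.
Energy delivered: (16.4 W m⁻²)(9.00×10⁻⁴ m²)(3340 s) = 49.30 J.
Photons incident: 49.30 / 6.326×10⁻¹⁹ = 7.793×10¹⁹, i.e. 7.793×10¹⁹/6.022×10²³ = 1.294×10⁻⁴ mol.
Photons absorbed: 0.238 × 1.294×10⁻⁴ = 3.080×10⁻⁵ mol.
Product formed: 0.28 × 3.080×10⁻⁵ = 8.624×10⁻⁶ mol.
Rate: 8.624×10⁻⁶ / 3340 s = 2.58×10⁻⁹ mol s⁻¹.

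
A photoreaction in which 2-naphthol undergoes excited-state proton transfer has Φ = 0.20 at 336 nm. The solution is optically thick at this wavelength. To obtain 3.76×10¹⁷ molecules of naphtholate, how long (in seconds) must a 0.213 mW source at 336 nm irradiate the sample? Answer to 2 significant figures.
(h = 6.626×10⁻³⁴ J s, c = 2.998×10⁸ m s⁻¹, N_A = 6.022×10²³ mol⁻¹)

t ≈ 5200 s

Product: 3.76×10¹⁷ / 6.022×10²³ = 6.244×10⁻⁷ mol.
Photons that must be absorbed: 6.244×10⁻⁷ / 0.20 = 3.122×10⁻⁶ mol.
Photon energy: hc/λ = 5.912×10⁻¹⁹ J; per mole, 3.560×10⁵ J mol⁻¹.
Energy required: 3.122×10⁻⁶ × 3.560×10⁵ = 1.111 J.
Time: 1.111 J / 0.000213 W = 5200 s.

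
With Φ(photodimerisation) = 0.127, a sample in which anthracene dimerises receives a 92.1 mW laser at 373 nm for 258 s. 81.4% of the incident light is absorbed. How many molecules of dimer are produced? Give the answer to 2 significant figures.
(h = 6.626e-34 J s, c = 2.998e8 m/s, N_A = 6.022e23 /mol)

Photon energy at 373 nm: hc/λ = (6.626e-34)(2.998e8)/(373e-9) = 5.326e-19 J.
Energy delivered: (92.1 mW)(258 s) = 23.76 J.
Photons incident: 23.76 / 5.326e-19 = 4.461e19, i.e. 4.461e19/6.022e23 = 7.408e-5 mol.
Photons absorbed: 0.814 × 7.408e-5 = 6.030e-5 mol.
Product: Φ × n_abs = 0.127 × 6.030e-5 = 7.658e-6 mol.
As a count: 7.658e-6 × 6.022e23 = 4.6e18.

4.6e18 molecules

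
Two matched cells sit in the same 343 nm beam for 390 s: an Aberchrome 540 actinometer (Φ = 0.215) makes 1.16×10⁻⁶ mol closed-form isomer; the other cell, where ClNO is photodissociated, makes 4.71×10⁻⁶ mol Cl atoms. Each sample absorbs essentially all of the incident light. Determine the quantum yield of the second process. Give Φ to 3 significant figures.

Φ = 0.873

Photons absorbed by the actinometer: 1.16×10⁻⁶ / 0.215 = 5.395×10⁻⁶ mol.
Φ(unknown) = 4.71×10⁻⁶ / 5.395×10⁻⁶ = 0.873.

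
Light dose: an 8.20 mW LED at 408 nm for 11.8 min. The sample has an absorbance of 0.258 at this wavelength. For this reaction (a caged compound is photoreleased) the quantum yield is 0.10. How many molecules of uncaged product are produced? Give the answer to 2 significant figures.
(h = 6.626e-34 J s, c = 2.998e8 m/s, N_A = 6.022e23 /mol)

5.3e17 molecules

Photon energy at 408 nm: hc/λ = (6.626e-34)(2.998e8)/(408e-9) = 4.869e-19 J.
Energy delivered: (8.20 mW)(708 s) = 5.806 J.
Photons incident: 5.806 / 4.869e-19 = 1.192e19, i.e. 1.192e19/6.022e23 = 1.979e-5 mol.
Fraction absorbed: 1 − 10^(−0.258) = 0.4479.
Photons absorbed: 0.4479 × 1.979e-5 = 8.864e-6 mol.
Product: Φ × n_abs = 0.10 × 8.864e-6 = 8.864e-7 mol.
As a count: 8.864e-7 × 6.022e23 = 5.3e17.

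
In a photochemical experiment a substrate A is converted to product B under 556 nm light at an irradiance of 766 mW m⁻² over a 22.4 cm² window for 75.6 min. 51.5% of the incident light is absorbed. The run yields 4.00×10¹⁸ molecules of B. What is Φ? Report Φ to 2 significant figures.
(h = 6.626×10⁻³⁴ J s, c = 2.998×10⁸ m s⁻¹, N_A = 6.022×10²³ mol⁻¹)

Φ = 0.36

Product: 4.00×10¹⁸ / 6.022×10²³ = 6.642×10⁻⁶ mol.
Photon energy at 556 nm: hc/λ = (6.626×10⁻³⁴)(2.998×10⁸)/(556×10⁻⁹) = 3.573×10⁻¹⁹ J.
Energy delivered: (766 mW m⁻²)(22.4×10⁻⁴ m²)(4536 s) = 7.783 J.
Photons incident: 7.783 / 3.573×10⁻¹⁹ = 2.178×10¹⁹, i.e. 2.178×10¹⁹/6.022×10²³ = 3.617×10⁻⁵ mol.
Photons absorbed: 0.515 × 3.617×10⁻⁵ = 1.863×10⁻⁵ mol.
Φ = 6.642×10⁻⁶ mol / 1.863×10⁻⁵ mol photons = 0.36.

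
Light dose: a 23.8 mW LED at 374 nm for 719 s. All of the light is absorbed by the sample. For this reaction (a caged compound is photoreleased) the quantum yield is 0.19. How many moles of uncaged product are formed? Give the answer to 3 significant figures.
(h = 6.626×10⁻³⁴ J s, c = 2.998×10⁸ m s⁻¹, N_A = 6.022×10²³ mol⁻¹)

Photon energy at 374 nm: hc/λ = (6.626×10⁻³⁴)(2.998×10⁸)/(374×10⁻⁹) = 5.311×10⁻¹⁹ J.
Energy delivered: (23.8 mW)(719 s) = 17.11 J.
Photons incident: 17.11 / 5.311×10⁻¹⁹ = 3.222×10¹⁹, i.e. 3.222×10¹⁹/6.022×10²³ = 5.350×10⁻⁵ mol.
Product: Φ × n_abs = 0.19 × 5.350×10⁻⁵ = 1.017×10⁻⁵ mol.

1.02×10⁻⁵ mol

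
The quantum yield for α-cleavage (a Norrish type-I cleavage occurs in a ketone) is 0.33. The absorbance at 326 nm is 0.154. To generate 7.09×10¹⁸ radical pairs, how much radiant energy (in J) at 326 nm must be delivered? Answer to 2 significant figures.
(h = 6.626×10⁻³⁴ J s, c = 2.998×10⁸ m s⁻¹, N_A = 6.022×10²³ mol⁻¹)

44 J

Product: 7.09×10¹⁸ / 6.022×10²³ = 1.177×10⁻⁵ mol.
Photons that must be absorbed: 1.177×10⁻⁵ / 0.33 = 3.567×10⁻⁵ mol.
Fraction absorbed: 1 − 10^(−0.154) = 0.2985.
Incident photons needed: 3.567×10⁻⁵ / 0.2985 = 1.195×10⁻⁴ mol.
Photon energy: hc/λ = 6.093×10⁻¹⁹ J; per mole, 3.669×10⁵ J mol⁻¹.
Energy required: 1.195×10⁻⁴ × 3.669×10⁵ = 44 J.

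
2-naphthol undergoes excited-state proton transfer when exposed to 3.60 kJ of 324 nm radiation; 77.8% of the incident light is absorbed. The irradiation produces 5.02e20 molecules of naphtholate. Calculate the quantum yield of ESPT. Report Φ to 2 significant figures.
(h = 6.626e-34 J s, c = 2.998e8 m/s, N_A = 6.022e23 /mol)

Product: 5.02e20 / 6.022e23 = 8.336e-4 mol.
Photon energy at 324 nm: hc/λ = (6.626e-34)(2.998e8)/(324e-9) = 6.131e-19 J.
Incident energy: 3.60 kJ = 3600 J.
Photons incident: 3600 / 6.131e-19 = 5.872e21, i.e. 5.872e21/6.022e23 = 0.009751 mol.
Photons absorbed: 0.778 × 0.009751 = 0.007586 mol.
Φ = 8.336e-4 mol / 0.007586 mol photons = 0.11.

Φ = 0.11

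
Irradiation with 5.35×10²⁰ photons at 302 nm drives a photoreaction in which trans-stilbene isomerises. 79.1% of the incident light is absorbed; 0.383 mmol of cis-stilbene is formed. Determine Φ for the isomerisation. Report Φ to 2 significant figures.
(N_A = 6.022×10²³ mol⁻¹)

Product: 0.383 mmol = 3.83×10⁻⁴ mol.
Moles of photons: 5.35×10²⁰ / 6.022×10²³ = 8.884×10⁻⁴ mol.
Photons absorbed: 0.791 × 8.884×10⁻⁴ = 7.027×10⁻⁴ mol.
Φ = 3.83×10⁻⁴ mol / 7.027×10⁻⁴ mol photons = 0.55.

Φ = 0.55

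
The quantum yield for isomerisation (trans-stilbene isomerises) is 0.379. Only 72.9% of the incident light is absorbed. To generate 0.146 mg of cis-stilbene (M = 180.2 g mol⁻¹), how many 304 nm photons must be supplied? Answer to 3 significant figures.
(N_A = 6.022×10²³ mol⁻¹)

1.77×10¹⁸ photons

Product: 0.146 mg / 180.2 g mol⁻¹ = 8.102×10⁻⁷ mol.
Photons that must be absorbed: 8.102×10⁻⁷ / 0.379 = 2.138×10⁻⁶ mol.
Incident photons needed: 2.138×10⁻⁶ / 0.729 = 2.933×10⁻⁶ mol.
Photon count: 2.933×10⁻⁶ × 6.022×10²³ = 1.77×10¹⁸.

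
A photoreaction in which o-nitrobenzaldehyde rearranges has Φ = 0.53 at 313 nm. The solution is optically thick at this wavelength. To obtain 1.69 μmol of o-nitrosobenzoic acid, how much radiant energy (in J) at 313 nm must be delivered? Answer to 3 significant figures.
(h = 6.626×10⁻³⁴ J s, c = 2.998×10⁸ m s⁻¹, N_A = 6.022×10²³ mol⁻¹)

1.22 J

Product: 1.69 μmol = 1.69×10⁻⁶ mol.
Photons that must be absorbed: 1.69×10⁻⁶ / 0.53 = 3.189×10⁻⁶ mol.
Photon energy: hc/λ = 6.347×10⁻¹⁹ J; per mole, 3.822×10⁵ J mol⁻¹.
Energy required: 3.189×10⁻⁶ × 3.822×10⁵ = 1.22 J.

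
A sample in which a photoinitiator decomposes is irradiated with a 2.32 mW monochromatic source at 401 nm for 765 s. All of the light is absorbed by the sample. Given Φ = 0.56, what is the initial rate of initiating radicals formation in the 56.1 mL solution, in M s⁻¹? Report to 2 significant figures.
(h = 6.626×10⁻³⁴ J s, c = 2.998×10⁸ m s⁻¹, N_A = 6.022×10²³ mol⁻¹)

Photon energy at 401 nm: hc/λ = (6.626×10⁻³⁴)(2.998×10⁸)/(401×10⁻⁹) = 4.954×10⁻¹⁹ J.
Energy delivered: (2.32 mW)(765 s) = 1.775 J.
Photons incident: 1.775 / 4.954×10⁻¹⁹ = 3.583×10¹⁸, i.e. 3.583×10¹⁸/6.022×10²³ = 5.950×10⁻⁶ mol.
Product formed: 0.56 × 5.950×10⁻⁶ = 3.332×10⁻⁶ mol.
Rate: 3.332×10⁻⁶ mol / (765 s × 0.0561 L) = 7.8×10⁻⁸ M s⁻¹.

7.8×10⁻⁸ M s⁻¹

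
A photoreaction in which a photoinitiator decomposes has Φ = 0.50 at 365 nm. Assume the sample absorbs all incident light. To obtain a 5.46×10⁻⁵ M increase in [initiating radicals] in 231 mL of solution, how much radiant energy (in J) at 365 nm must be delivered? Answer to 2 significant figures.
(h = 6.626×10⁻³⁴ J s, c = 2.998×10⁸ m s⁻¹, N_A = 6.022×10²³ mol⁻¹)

8.3 J

Product: (5.46×10⁻⁵ M)(0.231 L) = 1.261×10⁻⁵ mol.
Photons that must be absorbed: 1.261×10⁻⁵ / 0.50 = 2.522×10⁻⁵ mol.
Photon energy: hc/λ = 5.442×10⁻¹⁹ J; per mole, 3.277×10⁵ J mol⁻¹.
Energy required: 2.522×10⁻⁵ × 3.277×10⁵ = 8.3 J.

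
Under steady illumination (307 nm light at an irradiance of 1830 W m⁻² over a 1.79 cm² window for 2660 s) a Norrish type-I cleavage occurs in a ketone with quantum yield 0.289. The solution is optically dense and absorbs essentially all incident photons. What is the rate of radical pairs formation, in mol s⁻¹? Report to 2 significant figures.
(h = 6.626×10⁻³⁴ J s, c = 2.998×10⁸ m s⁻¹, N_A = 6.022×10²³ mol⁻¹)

Photon energy at 307 nm: hc/λ = (6.626×10⁻³⁴)(2.998×10⁸)/(307×10⁻⁹) = 6.471×10⁻¹⁹ J.
Energy delivered: (1830 W m⁻²)(1.79×10⁻⁴ m²)(2660 s) = 871.3 J.
Photons incident: 871.3 / 6.471×10⁻¹⁹ = 1.346×10²¹, i.e. 1.346×10²¹/6.022×10²³ = 0.002235 mol.
Product formed: 0.289 × 0.002235 = 6.459×10⁻⁴ mol.
Rate: 6.459×10⁻⁴ / 2660 s = 2.4×10⁻⁷ mol s⁻¹.

2.4×10⁻⁷ mol s⁻¹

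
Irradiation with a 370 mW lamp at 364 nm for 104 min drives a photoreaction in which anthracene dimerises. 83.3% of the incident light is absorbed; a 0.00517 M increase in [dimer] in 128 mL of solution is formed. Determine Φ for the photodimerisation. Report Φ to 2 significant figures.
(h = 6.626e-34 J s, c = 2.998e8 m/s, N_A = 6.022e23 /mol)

Φ = 0.11

Product: (0.00517 M)(0.128 L) = 6.618e-4 mol.
Photon energy at 364 nm: hc/λ = (6.626e-34)(2.998e8)/(364e-9) = 5.457e-19 J.
Energy delivered: (370 mW)(6240 s) = 2309 J.
Photons incident: 2309 / 5.457e-19 = 4.231e21, i.e. 4.231e21/6.022e23 = 0.007026 mol.
Photons absorbed: 0.833 × 0.007026 = 0.005853 mol.
Φ = 6.618e-4 mol / 0.005853 mol photons = 0.11.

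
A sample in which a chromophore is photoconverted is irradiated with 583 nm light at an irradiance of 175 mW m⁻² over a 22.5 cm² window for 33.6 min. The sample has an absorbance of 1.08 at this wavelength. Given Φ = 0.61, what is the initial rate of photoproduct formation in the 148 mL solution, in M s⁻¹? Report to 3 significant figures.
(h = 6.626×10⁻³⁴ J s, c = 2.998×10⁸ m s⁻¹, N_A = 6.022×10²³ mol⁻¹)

Photon energy at 583 nm: hc/λ = (6.626×10⁻³⁴)(2.998×10⁸)/(583×10⁻⁹) = 3.407×10⁻¹⁹ J.
Energy delivered: (175 mW m⁻²)(22.5×10⁻⁴ m²)(2016 s) = 0.7938 J.
Photons incident: 0.7938 / 3.407×10⁻¹⁹ = 2.330×10¹⁸, i.e. 2.330×10¹⁸/6.022×10²³ = 3.869×10⁻⁶ mol.
Fraction absorbed: 1 − 10^(−1.08) = 0.9168.
Photons absorbed: 0.9168 × 3.869×10⁻⁶ = 3.547×10⁻⁶ mol.
Product formed: 0.61 × 3.547×10⁻⁶ = 2.164×10⁻⁶ mol.
Rate: 2.164×10⁻⁶ mol / (2016 s × 0.148 L) = 7.25×10⁻⁹ M s⁻¹.

7.25×10⁻⁹ M s⁻¹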